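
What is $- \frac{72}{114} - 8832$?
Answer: $- \frac{167820}{19} \approx -8832.6$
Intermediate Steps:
$- \frac{72}{114} - 8832 = \left(-72\right) \frac{1}{114} - 8832 = - \frac{12}{19} - 8832 = - \frac{167820}{19}$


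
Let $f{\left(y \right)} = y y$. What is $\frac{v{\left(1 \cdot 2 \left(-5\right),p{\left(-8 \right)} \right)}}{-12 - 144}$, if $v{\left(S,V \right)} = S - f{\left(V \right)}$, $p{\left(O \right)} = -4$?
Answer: $\frac{1}{6} \approx 0.16667$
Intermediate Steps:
$f{\left(y \right)} = y^{2}$
$v{\left(S,V \right)} = S - V^{2}$
$\frac{v{\left(1 \cdot 2 \left(-5\right),p{\left(-8 \right)} \right)}}{-12 - 144} = \frac{1 \cdot 2 \left(-5\right) - \left(-4\right)^{2}}{-12 - 144} = \frac{2 \left(-5\right) - 16}{-156} = - \frac{-10 - 16}{156} = \left(- \frac{1}{156}\right) \left(-26\right) = \frac{1}{6}$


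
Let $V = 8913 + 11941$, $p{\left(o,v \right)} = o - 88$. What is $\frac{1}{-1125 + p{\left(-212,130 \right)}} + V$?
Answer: $\frac{29716949}{1425} \approx 20854.0$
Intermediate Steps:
$p{\left(o,v \right)} = -88 + o$
$V = 20854$
$\frac{1}{-1125 + p{\left(-212,130 \right)}} + V = \frac{1}{-1125 - 300} + 20854 = \frac{1}{-1425} + 20854 = - \frac{1}{1425} + 20854 = \frac{29716949}{1425}$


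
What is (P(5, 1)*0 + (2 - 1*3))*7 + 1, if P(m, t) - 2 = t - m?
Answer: -6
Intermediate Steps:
P(m, t) = 2 + t - m (P(m, t) = 2 + (t - m) = 2 + t - m)
(P(5, 1)*0 + (2 - 1*3))*7 + 1 = ((2 + 1 - 1*5)*0 + (2 - 1*3))*7 + 1 = ((2 + 1 - 5)*0 + (2 - 3))*7 + 1 = (-2*0 - 1)*7 + 1 = (0 - 1)*7 + 1 = -1*7 + 1 = -7 + 1 = -6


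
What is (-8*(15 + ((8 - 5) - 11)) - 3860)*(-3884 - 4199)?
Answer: 31653028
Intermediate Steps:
(-8*(15 + ((8 - 5) - 11)) - 3860)*(-3884 - 4199) = (-8*(15 + (3 - 11)) - 3860)*(-8083) = (-8*(15 - 8) - 3860)*(-8083) = (-8*7 - 3860)*(-8083) = (-56 - 3860)*(-8083) = -3916*(-8083) = 31653028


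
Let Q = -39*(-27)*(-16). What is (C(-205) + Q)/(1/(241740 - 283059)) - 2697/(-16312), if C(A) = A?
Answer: 11493645741681/16312 ≈ 7.0461e+8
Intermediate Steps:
Q = -16848 (Q = 1053*(-16) = -16848)
(C(-205) + Q)/(1/(241740 - 283059)) - 2697/(-16312) = (-205 - 16848)/(1/(241740 - 283059)) - 2697/(-16312) = -17053/(1/(-41319)) - 2697*(-1/16312) = -17053/(-1/41319) + 2697/16312 = -17053*(-41319) + 2697/16312 = 704612907 + 2697/16312 = 11493645741681/16312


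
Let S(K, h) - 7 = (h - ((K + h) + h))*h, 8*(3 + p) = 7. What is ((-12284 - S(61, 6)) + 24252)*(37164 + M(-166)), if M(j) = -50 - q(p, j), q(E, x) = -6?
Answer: 458914560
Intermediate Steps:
p = -17/8 (p = -3 + (1/8)*7 = -3 + 7/8 = -17/8 ≈ -2.1250)
M(j) = -44 (M(j) = -50 - 1*(-6) = -50 + 6 = -44)
S(K, h) = 7 + h*(-K - h) (S(K, h) = 7 + (h - ((K + h) + h))*h = 7 + (h - (K + 2*h))*h = 7 + (h + (-K - 2*h))*h = 7 + (-K - h)*h = 7 + h*(-K - h))
((-12284 - S(61, 6)) + 24252)*(37164 + M(-166)) = ((-12284 - (7 - 1*6**2 - 1*61*6)) + 24252)*(37164 - 44) = ((-12284 - (7 - 1*36 - 366)) + 24252)*37120 = ((-12284 - (7 - 36 - 366)) + 24252)*37120 = ((-12284 - 1*(-395)) + 24252)*37120 = ((-12284 + 395) + 24252)*37120 = (-11889 + 24252)*37120 = 12363*37120 = 458914560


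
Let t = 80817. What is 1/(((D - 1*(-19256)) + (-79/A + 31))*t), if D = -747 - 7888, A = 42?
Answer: 14/12049949395 ≈ 1.1618e-9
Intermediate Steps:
D = -8635
1/(((D - 1*(-19256)) + (-79/A + 31))*t) = 1/(((-8635 - 1*(-19256)) + (-79/42 + 31))*80817) = (1/80817)/((-8635 + 19256) + (-79*1/42 + 31)) = (1/80817)/(10621 + (-79/42 + 31)) = (1/80817)/(10621 + 1223/42) = (1/80817)/(447305/42) = (42/447305)*(1/80817) = 14/12049949395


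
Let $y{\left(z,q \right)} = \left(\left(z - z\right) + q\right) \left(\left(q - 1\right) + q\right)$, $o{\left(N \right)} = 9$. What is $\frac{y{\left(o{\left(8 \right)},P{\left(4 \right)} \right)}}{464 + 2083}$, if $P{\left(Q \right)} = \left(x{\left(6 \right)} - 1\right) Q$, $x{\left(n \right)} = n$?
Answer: $\frac{260}{849} \approx 0.30624$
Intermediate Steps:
$P{\left(Q \right)} = 5 Q$ ($P{\left(Q \right)} = \left(6 - 1\right) Q = 5 Q$)
$y{\left(z,q \right)} = q \left(-1 + 2 q\right)$ ($y{\left(z,q \right)} = \left(0 + q\right) \left(\left(-1 + q\right) + q\right) = q \left(-1 + 2 q\right)$)
$\frac{y{\left(o{\left(8 \right)},P{\left(4 \right)} \right)}}{464 + 2083} = \frac{5 \cdot 4 \left(-1 + 2 \cdot 5 \cdot 4\right)}{464 + 2083} = \frac{20 \left(-1 + 2 \cdot 20\right)}{2547} = 20 \left(-1 + 40\right) \frac{1}{2547} = 20 \cdot 39 \cdot \frac{1}{2547} = 780 \cdot \frac{1}{2547} = \frac{260}{849}$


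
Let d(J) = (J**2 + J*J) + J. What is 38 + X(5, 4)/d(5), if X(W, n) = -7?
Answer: 2083/55 ≈ 37.873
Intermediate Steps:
d(J) = J + 2*J**2 (d(J) = (J**2 + J**2) + J = 2*J**2 + J = J + 2*J**2)
38 + X(5, 4)/d(5) = 38 - 7/(5*(1 + 2*5)) = 38 - 7/(5*(1 + 10)) = 38 - 7/(5*11) = 38 - 7/55 = 2083/55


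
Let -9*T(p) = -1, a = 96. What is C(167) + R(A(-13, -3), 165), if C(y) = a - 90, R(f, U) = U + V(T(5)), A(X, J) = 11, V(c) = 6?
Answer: 177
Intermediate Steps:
T(p) = 1/9 (T(p) = -1/9*(-1) = 1/9)
R(f, U) = 6 + U (R(f, U) = U + 6 = 6 + U)
C(y) = 6 (C(y) = 96 - 90 = 6)
C(167) + R(A(-13, -3), 165) = 6 + (6 + 165) = 6 + 171 = 177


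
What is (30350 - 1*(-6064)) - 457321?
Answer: -420907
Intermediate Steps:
(30350 - 1*(-6064)) - 457321 = (30350 + 6064) - 457321 = 36414 - 457321 = -420907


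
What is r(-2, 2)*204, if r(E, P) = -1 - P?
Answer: -612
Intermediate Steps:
r(-2, 2)*204 = (-1 - 1*2)*204 = (-1 - 2)*204 = -3*204 = -612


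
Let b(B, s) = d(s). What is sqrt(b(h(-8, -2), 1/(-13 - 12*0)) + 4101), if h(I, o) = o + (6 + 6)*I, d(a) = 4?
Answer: sqrt(4105) ≈ 64.070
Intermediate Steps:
h(I, o) = o + 12*I
b(B, s) = 4
sqrt(b(h(-8, -2), 1/(-13 - 12*0)) + 4101) = sqrt(4 + 4101) = sqrt(4105)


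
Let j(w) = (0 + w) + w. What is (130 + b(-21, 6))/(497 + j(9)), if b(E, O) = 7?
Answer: 137/515 ≈ 0.26602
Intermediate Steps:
j(w) = 2*w (j(w) = w + w = 2*w)
(130 + b(-21, 6))/(497 + j(9)) = (130 + 7)/(497 + 2*9) = 137/(497 + 18) = 137/515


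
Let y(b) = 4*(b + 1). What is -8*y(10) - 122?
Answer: -474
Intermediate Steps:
y(b) = 4 + 4*b (y(b) = 4*(1 + b) = 4 + 4*b)
-8*y(10) - 122 = -8*(4 + 4*10) - 122 = -8*(4 + 40) - 122 = -8*44 - 122 = -352 - 122 = -474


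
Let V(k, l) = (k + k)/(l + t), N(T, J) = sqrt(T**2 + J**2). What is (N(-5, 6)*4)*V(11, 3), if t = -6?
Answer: -88*sqrt(61)/3 ≈ -229.10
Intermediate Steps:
N(T, J) = sqrt(J**2 + T**2)
V(k, l) = 2*k/(-6 + l) (V(k, l) = (k + k)/(l - 6) = (2*k)/(-6 + l) = 2*k/(-6 + l))
(N(-5, 6)*4)*V(11, 3) = (sqrt(6**2 + (-5)**2)*4)*(2*11/(-6 + 3)) = (sqrt(36 + 25)*4)*(2*11/(-3)) = (sqrt(61)*4)*(2*11*(-1/3)) = (4*sqrt(61))*(-22/3) = -88*sqrt(61)/3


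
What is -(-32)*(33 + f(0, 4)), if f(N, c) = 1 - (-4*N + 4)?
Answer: 960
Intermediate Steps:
f(N, c) = -3 + 4*N (f(N, c) = 1 - (4 - 4*N) = 1 + (-4 + 4*N) = -3 + 4*N)
-(-32)*(33 + f(0, 4)) = -(-32)*(33 + (-3 + 4*0)) = -(-32)*(33 + (-3 + 0)) = -(-32)*(33 - 3) = -(-32)*30 = -1*(-960) = 960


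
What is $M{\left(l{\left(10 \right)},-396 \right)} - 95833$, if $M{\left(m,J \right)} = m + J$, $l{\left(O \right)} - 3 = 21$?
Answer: $-96205$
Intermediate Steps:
$l{\left(O \right)} = 24$ ($l{\left(O \right)} = 3 + 21 = 24$)
$M{\left(m,J \right)} = J + m$
$M{\left(l{\left(10 \right)},-396 \right)} - 95833 = \left(-396 + 24\right) - 95833 = -372 - 95833 = -96205$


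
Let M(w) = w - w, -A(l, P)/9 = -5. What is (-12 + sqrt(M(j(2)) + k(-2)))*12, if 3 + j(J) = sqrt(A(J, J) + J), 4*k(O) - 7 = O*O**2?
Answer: -144 + 6*I ≈ -144.0 + 6.0*I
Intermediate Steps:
k(O) = 7/4 + O**3/4 (k(O) = 7/4 + (O*O**2)/4 = 7/4 + O**3/4)
A(l, P) = 45 (A(l, P) = -9*(-5) = 45)
j(J) = -3 + sqrt(45 + J)
M(w) = 0
(-12 + sqrt(M(j(2)) + k(-2)))*12 = (-12 + sqrt(0 + (7/4 + (1/4)*(-2)**3)))*12 = (-12 + sqrt(0 + (7/4 + (1/4)*(-8))))*12 = (-12 + sqrt(0 + (7/4 - 2)))*12 = (-12 + sqrt(0 - 1/4))*12 = (-12 + sqrt(-1/4))*12 = (-12 + I/2)*12 = -144 + 6*I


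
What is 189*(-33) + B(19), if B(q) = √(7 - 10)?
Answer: -6237 + I*√3 ≈ -6237.0 + 1.732*I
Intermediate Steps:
B(q) = I*√3 (B(q) = √(-3) = I*√3)
189*(-33) + B(19) = 189*(-33) + I*√3 = -6237 + I*√3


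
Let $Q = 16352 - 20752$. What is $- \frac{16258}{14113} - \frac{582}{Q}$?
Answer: $- \frac{2878247}{2822600} \approx -1.0197$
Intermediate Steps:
$Q = -4400$
$- \frac{16258}{14113} - \frac{582}{Q} = - \frac{16258}{14113} - \frac{582}{-4400} = \left(-16258\right) \frac{1}{14113} - - \frac{291}{2200} = - \frac{1478}{1283} + \frac{291}{2200} = - \frac{2878247}{2822600}$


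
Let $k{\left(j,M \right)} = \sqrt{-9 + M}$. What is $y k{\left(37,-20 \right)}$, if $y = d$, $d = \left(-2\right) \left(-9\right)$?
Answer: $18 i \sqrt{29} \approx 96.933 i$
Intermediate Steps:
$d = 18$
$y = 18$
$y k{\left(37,-20 \right)} = 18 \sqrt{-9 - 20} = 18 \sqrt{-29} = 18 i \sqrt{29}$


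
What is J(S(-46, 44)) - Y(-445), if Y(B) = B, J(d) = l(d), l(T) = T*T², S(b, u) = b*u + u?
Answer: -7762391555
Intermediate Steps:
S(b, u) = u + b*u
l(T) = T³
J(d) = d³
J(S(-46, 44)) - Y(-445) = (44*(1 - 46))³ - 1*(-445) = (44*(-45))³ + 445 = (-1980)³ + 445 = -7762392000 + 445 = -7762391555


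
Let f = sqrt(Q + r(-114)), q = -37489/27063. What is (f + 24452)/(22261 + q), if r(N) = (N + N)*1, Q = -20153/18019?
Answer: 330872238/301205977 + 27063*I*sqrt(74391171215)/10854860999126 ≈ 1.0985 + 0.00068001*I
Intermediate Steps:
Q = -20153/18019 (Q = -20153*1/18019 = -20153/18019 ≈ -1.1184)
q = -37489/27063 (q = -37489*1/27063 = -37489/27063 ≈ -1.3853)
r(N) = 2*N (r(N) = (2*N)*1 = 2*N)
f = I*sqrt(74391171215)/18019 (f = sqrt(-20153/18019 + 2*(-114)) = sqrt(-20153/18019 - 228) = sqrt(-4128485/18019) = I*sqrt(74391171215)/18019 ≈ 15.137*I)
(f + 24452)/(22261 + q) = (I*sqrt(74391171215)/18019 + 24452)/(22261 - 37489/27063) = (24452 + I*sqrt(74391171215)/18019)/(602411954/27063) = (24452 + I*sqrt(74391171215)/18019)*(27063/602411954) = 330872238/301205977 + 27063*I*sqrt(74391171215)/10854860999126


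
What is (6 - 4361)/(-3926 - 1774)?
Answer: 871/1140 ≈ 0.76404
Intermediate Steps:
(6 - 4361)/(-3926 - 1774) = -4355/(-5700) = -4355*(-1/5700) = 871/1140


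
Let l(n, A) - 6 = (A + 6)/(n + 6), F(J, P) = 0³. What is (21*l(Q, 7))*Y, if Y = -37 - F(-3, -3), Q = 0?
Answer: -12691/2 ≈ -6345.5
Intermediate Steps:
F(J, P) = 0
l(n, A) = 6 + (6 + A)/(6 + n) (l(n, A) = 6 + (A + 6)/(n + 6) = 6 + (6 + A)/(6 + n))
Y = -37 (Y = -37 - 1*0 = -37 + 0 = -37)
(21*l(Q, 7))*Y = (21*((42 + 7 + 6*0)/(6 + 0)))*(-37) = (21*((42 + 7 + 0)/6))*(-37) = (21*((⅙)*49))*(-37) = (21*(49/6))*(-37) = (343/2)*(-37) = -12691/2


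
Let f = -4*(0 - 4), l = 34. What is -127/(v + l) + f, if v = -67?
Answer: 655/33 ≈ 19.848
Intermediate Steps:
f = 16 (f = -4*(-4) = 16)
-127/(v + l) + f = -127/(-67 + 34) + 16 = -127/(-33) + 16 = -127*(-1/33) + 16 = 127/33 + 16 = 655/33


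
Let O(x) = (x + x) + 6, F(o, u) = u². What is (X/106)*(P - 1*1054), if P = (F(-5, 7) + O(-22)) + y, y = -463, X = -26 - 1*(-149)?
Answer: -92619/53 ≈ -1747.5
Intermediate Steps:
X = 123 (X = -26 + 149 = 123)
O(x) = 6 + 2*x (O(x) = 2*x + 6 = 6 + 2*x)
P = -452 (P = (7² + (6 + 2*(-22))) - 463 = (49 + (6 - 44)) - 463 = (49 - 38) - 463 = 11 - 463 = -452)
(X/106)*(P - 1*1054) = (123/106)*(-452 - 1*1054) = (123*(1/106))*(-452 - 1054) = (123/106)*(-1506) = -92619/53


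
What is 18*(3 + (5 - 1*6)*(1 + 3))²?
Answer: 18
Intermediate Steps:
18*(3 + (5 - 1*6)*(1 + 3))² = 18*(3 + (5 - 6)*4)² = 18*(3 - 1*4)² = 18*(3 - 4)² = 18*(-1)² = 18*1 = 18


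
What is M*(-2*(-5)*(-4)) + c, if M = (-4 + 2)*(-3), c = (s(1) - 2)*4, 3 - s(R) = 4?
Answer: -252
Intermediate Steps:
s(R) = -1 (s(R) = 3 - 1*4 = 3 - 4 = -1)
c = -12 (c = (-1 - 2)*4 = -3*4 = -12)
M = 6 (M = -2*(-3) = 6)
M*(-2*(-5)*(-4)) + c = 6*(-2*(-5)*(-4)) - 12 = 6*(10*(-4)) - 12 = 6*(-40) - 12 = -240 - 12 = -252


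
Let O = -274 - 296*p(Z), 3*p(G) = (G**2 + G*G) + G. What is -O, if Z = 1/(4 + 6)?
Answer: 7146/25 ≈ 285.84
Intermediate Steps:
Z = 1/10 ≈ 0.10000
p(G) = G/3 + 2*G**2/3 (p(G) = ((G**2 + G*G) + G)/3 = ((G**2 + G**2) + G)/3 = (2*G**2 + G)/3 = (G + 2*G**2)/3 = G/3 + 2*G**2/3)
O = -7146/25 (O = -274 - 296*(1 + 2*(1/10))/(3*10) = -274 - 296*(1 + 1/5)/(3*10) = -274 - 296*6/(3*10*5) = -274 - 296*1/25 = -274 - 296/25 = -7146/25 ≈ -285.84)
-O = -1*(-7146/25) = 7146/25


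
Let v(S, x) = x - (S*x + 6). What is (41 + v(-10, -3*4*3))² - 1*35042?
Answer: 95279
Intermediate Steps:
v(S, x) = -6 + x - S*x (v(S, x) = x - (6 + S*x) = x + (-6 - S*x) = -6 + x - S*x)
(41 + v(-10, -3*4*3))² - 1*35042 = (41 + (-6 - 3*4*3 - 1*(-10)*-3*4*3))² - 1*35042 = (41 + (-6 - 12*3 - 1*(-10)*(-12*3)))² - 35042 = (41 + (-6 - 36 - 1*(-10)*(-36)))² - 35042 = (41 + (-6 - 36 - 360))² - 35042 = (41 - 402)² - 35042 = (-361)² - 35042 = 130321 - 35042 = 95279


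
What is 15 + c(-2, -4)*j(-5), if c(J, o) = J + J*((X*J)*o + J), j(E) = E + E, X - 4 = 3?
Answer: 1115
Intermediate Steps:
X = 7 (X = 4 + 3 = 7)
j(E) = 2*E
c(J, o) = J + J*(J + 7*J*o) (c(J, o) = J + J*((7*J)*o + J) = J + J*(7*J*o + J) = J + J*(J + 7*J*o))
15 + c(-2, -4)*j(-5) = 15 + (-2*(1 - 2 + 7*(-2)*(-4)))*(2*(-5)) = 15 - 2*(1 - 2 + 56)*(-10) = 15 - 2*55*(-10) = 15 - 110*(-10) = 15 + 1100 = 1115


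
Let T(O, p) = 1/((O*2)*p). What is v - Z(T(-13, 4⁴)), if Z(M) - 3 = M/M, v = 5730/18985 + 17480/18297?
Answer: -10029206/3656511 ≈ -2.7428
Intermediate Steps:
T(O, p) = 1/(2*O*p) (T(O, p) = 1/((2*O)*p) = 1/(2*O*p))
v = 4596838/3656511 (v = 5730*(1/18985) + 17480*(1/18297) = 1146/3797 + 920/963 = 4596838/3656511 ≈ 1.2572)
Z(M) = 4 (Z(M) = 3 + M/M = 3 + 1 = 4)
v - Z(T(-13, 4⁴)) = 4596838/3656511 - 1*4 = 4596838/3656511 - 4 = -10029206/3656511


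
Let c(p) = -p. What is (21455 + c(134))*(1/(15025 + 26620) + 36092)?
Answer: 32046557641461/41645 ≈ 7.6952e+8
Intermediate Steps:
(21455 + c(134))*(1/(15025 + 26620) + 36092) = (21455 - 1*134)*(1/(15025 + 26620) + 36092) = (21455 - 134)*(1/41645 + 36092) = 21321*(1/41645 + 36092) = 21321*(1503051341/41645) = 32046557641461/41645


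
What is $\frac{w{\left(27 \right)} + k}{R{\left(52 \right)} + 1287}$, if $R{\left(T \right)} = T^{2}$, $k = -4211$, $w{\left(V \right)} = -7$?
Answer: $- \frac{4218}{3991} \approx -1.0569$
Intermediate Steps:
$\frac{w{\left(27 \right)} + k}{R{\left(52 \right)} + 1287} = \frac{-7 - 4211}{52^{2} + 1287} = - \frac{4218}{2704 + 1287} = - \frac{4218}{3991}$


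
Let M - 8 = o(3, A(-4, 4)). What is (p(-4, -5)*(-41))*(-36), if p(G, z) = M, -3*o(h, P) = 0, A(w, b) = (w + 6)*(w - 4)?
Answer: 11808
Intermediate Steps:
A(w, b) = (-4 + w)*(6 + w) (A(w, b) = (6 + w)*(-4 + w) = (-4 + w)*(6 + w))
o(h, P) = 0 (o(h, P) = -1/3*0 = 0)
M = 8 (M = 8 + 0 = 8)
p(G, z) = 8
(p(-4, -5)*(-41))*(-36) = (8*(-41))*(-36) = -328*(-36) = 11808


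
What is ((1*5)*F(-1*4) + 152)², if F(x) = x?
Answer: 17424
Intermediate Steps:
((1*5)*F(-1*4) + 152)² = ((1*5)*(-1*4) + 152)² = (5*(-4) + 152)² = (-20 + 152)² = 132² = 17424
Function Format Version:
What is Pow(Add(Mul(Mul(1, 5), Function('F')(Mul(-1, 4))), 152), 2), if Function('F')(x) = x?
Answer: 17424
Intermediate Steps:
Pow(Add(Mul(Mul(1, 5), Function('F')(Mul(-1, 4))), 152), 2) = Pow(Add(Mul(Mul(1, 5), Mul(-1, 4)), 152), 2) = Pow(Add(Mul(5, -4), 152), 2) = Pow(Add(-20, 152), 2) = Pow(132, 2) = 17424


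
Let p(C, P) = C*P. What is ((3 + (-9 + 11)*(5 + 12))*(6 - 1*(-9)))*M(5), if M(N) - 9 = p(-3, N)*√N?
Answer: 4995 - 8325*√5 ≈ -13620.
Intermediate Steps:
M(N) = 9 - 3*N^(3/2) (M(N) = 9 + (-3*N)*√N = 9 - 3*N^(3/2))
((3 + (-9 + 11)*(5 + 12))*(6 - 1*(-9)))*M(5) = ((3 + (-9 + 11)*(5 + 12))*(6 - 1*(-9)))*(9 - 15*√5) = ((3 + 2*17)*(6 + 9))*(9 - 15*√5) = ((3 + 34)*15)*(9 - 15*√5) = (37*15)*(9 - 15*√5) = 555*(9 - 15*√5) = 4995 - 8325*√5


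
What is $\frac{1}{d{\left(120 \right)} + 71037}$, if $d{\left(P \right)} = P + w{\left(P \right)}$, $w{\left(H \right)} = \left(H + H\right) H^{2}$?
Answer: $\frac{1}{3527157} \approx 2.8351 \cdot 10^{-7}$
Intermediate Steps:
$w{\left(H \right)} = 2 H^{3}$ ($w{\left(H \right)} = 2 H H^{2} = 2 H^{3}$)
$d{\left(P \right)} = P + 2 P^{3}$
$\frac{1}{d{\left(120 \right)} + 71037} = \frac{1}{\left(120 + 2 \cdot 120^{3}\right) + 71037} = \frac{1}{\left(120 + 2 \cdot 1728000\right) + 71037} = \frac{1}{\left(120 + 3456000\right) + 71037} = \frac{1}{3456120 + 71037} = \frac{1}{3527157}$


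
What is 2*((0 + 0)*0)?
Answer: 0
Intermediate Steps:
2*((0 + 0)*0) = 2*(0*0) = 2*0 = 0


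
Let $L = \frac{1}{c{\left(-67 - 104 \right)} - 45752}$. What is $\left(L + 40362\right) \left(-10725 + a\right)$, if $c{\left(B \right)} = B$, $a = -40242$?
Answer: $- \frac{94469583418875}{45923} \approx -2.0571 \cdot 10^{9}$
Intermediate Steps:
$L = - \frac{1}{45923}$ ($L = \frac{1}{\left(-67 - 104\right) - 45752} = \frac{1}{-171 - 45752} = \frac{1}{-45923} = - \frac{1}{45923} \approx -2.1776 \cdot 10^{-5}$)
$\left(L + 40362\right) \left(-10725 + a\right) = \left(- \frac{1}{45923} + 40362\right) \left(-10725 - 40242\right) = \frac{1853544125}{45923} \left(-50967\right) = - \frac{94469583418875}{45923}$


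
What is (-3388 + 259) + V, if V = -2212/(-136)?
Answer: -105833/34 ≈ -3112.7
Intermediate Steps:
V = 553/34 (V = -2212*(-1/136) = 553/34 ≈ 16.265)
(-3388 + 259) + V = (-3388 + 259) + 553/34 = -3129 + 553/34 = -105833/34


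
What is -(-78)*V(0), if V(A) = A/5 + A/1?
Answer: 0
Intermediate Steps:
V(A) = 6*A/5 (V(A) = A*(1/5) + A*1 = A/5 + A = 6*A/5)
-(-78)*V(0) = -(-78)*(6/5)*0 = -(-78)*0 = -26*0 = 0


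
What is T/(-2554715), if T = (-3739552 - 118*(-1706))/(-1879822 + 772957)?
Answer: -3538244/2827724618475 ≈ -1.2513e-6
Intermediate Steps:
T = 3538244/1106865 (T = (-3739552 + 201308)/(-1106865) = -3538244*(-1/1106865) = 3538244/1106865 ≈ 3.1966)
T/(-2554715) = (3538244/1106865)/(-2554715) = (3538244/1106865)*(-1/2554715) = -3538244/2827724618475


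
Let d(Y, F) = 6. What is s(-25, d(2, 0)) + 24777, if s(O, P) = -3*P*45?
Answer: 23967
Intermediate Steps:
s(O, P) = -135*P
s(-25, d(2, 0)) + 24777 = -135*6 + 24777 = -810 + 24777 = 23967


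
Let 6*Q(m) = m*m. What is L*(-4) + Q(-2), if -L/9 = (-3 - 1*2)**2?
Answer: 2702/3 ≈ 900.67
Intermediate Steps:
Q(m) = m**2/6 (Q(m) = (m*m)/6 = m**2/6)
L = -225 (L = -9*(-3 - 1*2)**2 = -9*(-3 - 2)**2 = -9*(-5)**2 = -9*25 = -225)
L*(-4) + Q(-2) = -225*(-4) + (1/6)*(-2)**2 = 900 + (1/6)*4 = 900 + 2/3 = 2702/3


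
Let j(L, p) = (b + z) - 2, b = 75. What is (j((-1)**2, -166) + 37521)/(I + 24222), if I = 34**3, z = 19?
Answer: 37613/63526 ≈ 0.59209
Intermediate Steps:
I = 39304
j(L, p) = 92 (j(L, p) = (75 + 19) - 2 = 94 - 2 = 92)
(j((-1)**2, -166) + 37521)/(I + 24222) = (92 + 37521)/(39304 + 24222) = 37613/63526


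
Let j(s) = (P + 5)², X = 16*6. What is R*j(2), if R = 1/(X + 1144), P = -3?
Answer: 1/310 ≈ 0.0032258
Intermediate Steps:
X = 96
j(s) = 4 (j(s) = (-3 + 5)² = 2² = 4)
R = 1/1240 (R = 1/(96 + 1144) = 1/1240 ≈ 0.00080645)
R*j(2) = (1/1240)*4 = 1/310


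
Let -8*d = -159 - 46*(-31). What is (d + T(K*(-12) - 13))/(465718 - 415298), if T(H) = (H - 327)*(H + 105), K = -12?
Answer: -74263/80672 ≈ -0.92056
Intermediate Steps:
d = -1267/8 (d = -(-159 - 46*(-31))/8 = -(-159 + 1426)/8 = -1/8*1267 = -1267/8 ≈ -158.38)
T(H) = (-327 + H)*(105 + H)
(d + T(K*(-12) - 13))/(465718 - 415298) = (-1267/8 + (-34335 + (-12*(-12) - 13)**2 - 222*(-12*(-12) - 13)))/(465718 - 415298) = (-1267/8 + (-34335 + (144 - 13)**2 - 222*(144 - 13)))/50420 = (-1267/8 + (-34335 + 131**2 - 222*131))*(1/50420) = (-1267/8 + (-34335 + 17161 - 29082))*(1/50420) = (-1267/8 - 46256)*(1/50420) = -371315/8*1/50420 = -74263/80672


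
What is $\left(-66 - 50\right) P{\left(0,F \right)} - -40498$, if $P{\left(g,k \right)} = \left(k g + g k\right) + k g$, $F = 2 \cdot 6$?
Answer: $40498$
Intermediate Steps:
$F = 12$
$P{\left(g,k \right)} = 3 g k$ ($P{\left(g,k \right)} = \left(g k + g k\right) + g k = 2 g k + g k = 3 g k$)
$\left(-66 - 50\right) P{\left(0,F \right)} - -40498 = \left(-66 - 50\right) 3 \cdot 0 \cdot 12 - -40498 = \left(-116\right) 0 + 40498 = 0 + 40498 = 40498$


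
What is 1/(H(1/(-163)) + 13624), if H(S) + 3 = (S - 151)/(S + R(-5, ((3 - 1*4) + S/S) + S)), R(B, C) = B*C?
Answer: 2/14935 ≈ 0.00013391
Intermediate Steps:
H(S) = -3 - (-151 + S)/(4*S) (H(S) = -3 + (S - 151)/(S - 5*(((3 - 1*4) + S/S) + S)) = -3 + (-151 + S)/(S - 5*(((3 - 4) + 1) + S)) = -3 + (-151 + S)/(S - 5*((-1 + 1) + S)) = -3 + (-151 + S)/(S - 5*(0 + S)) = -3 + (-151 + S)/(S - 5*S) = -3 + (-151 + S)/((-4*S)) = -3 + (-151 + S)*(-1/(4*S)) = -3 - (-151 + S)/(4*S))
1/(H(1/(-163)) + 13624) = 1/((151 - 13/(-163))/(4*(1/(-163))) + 13624) = 1/((151 - 13*(-1/163))/(4*(-1/163)) + 13624) = 1/((¼)*(-163)*(151 + 13/163) + 13624) = 1/((¼)*(-163)*(24626/163) + 13624) = 1/(-12313/2 + 13624) = 1/(14935/2) = 2/14935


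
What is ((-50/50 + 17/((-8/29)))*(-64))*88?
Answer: 352704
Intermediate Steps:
((-50/50 + 17/((-8/29)))*(-64))*88 = ((-50*1/50 + 17/((-8*1/29)))*(-64))*88 = ((-1 + 17/(-8/29))*(-64))*88 = ((-1 + 17*(-29/8))*(-64))*88 = ((-1 - 493/8)*(-64))*88 = -501/8*(-64)*88 = 4008*88 = 352704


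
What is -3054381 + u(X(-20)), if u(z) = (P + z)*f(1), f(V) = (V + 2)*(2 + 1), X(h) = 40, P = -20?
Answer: -3054201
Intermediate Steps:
f(V) = 6 + 3*V (f(V) = (2 + V)*3 = 6 + 3*V)
u(z) = -180 + 9*z (u(z) = (-20 + z)*(6 + 3*1) = (-20 + z)*(6 + 3) = (-20 + z)*9 = -180 + 9*z)
-3054381 + u(X(-20)) = -3054381 + (-180 + 9*40) = -3054381 + (-180 + 360) = -3054381 + 180 = -3054201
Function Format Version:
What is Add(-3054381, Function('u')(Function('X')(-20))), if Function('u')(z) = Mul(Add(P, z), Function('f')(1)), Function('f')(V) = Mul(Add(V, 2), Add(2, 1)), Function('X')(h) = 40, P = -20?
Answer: -3054201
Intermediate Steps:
Function('f')(V) = Add(6, Mul(3, V)) (Function('f')(V) = Mul(Add(2, V), 3) = Add(6, Mul(3, V)))
Function('u')(z) = Add(-180, Mul(9, z)) (Function('u')(z) = Mul(Add(-20, z), Add(6, Mul(3, 1))) = Mul(Add(-20, z), Add(6, 3)) = Mul(Add(-20, z), 9) = Add(-180, Mul(9, z)))
Add(-3054381, Function('u')(Function('X')(-20))) = Add(-3054381, Add(-180, Mul(9, 40))) = Add(-3054381, Add(-180, 360)) = Add(-3054381, 180) = -3054201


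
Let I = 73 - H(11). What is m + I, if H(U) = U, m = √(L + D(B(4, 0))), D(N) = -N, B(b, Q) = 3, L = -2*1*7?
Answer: 62 + I*√17 ≈ 62.0 + 4.1231*I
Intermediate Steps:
L = -14 (L = -2*7 = -14)
m = I*√17 (m = √(-14 - 1*3) = √(-14 - 3) = √(-17) = I*√17 ≈ 4.1231*I)
I = 62 (I = 73 - 1*11 = 73 - 11 = 62)
m + I = I*√17 + 62 = 62 + I*√17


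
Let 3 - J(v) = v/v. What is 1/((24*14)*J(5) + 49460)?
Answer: 1/50132 ≈ 1.9947e-5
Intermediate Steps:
J(v) = 2 (J(v) = 3 - v/v = 3 - 1*1 = 3 - 1 = 2)
1/((24*14)*J(5) + 49460) = 1/((24*14)*2 + 49460) = 1/(336*2 + 49460) = 1/(672 + 49460) = 1/50132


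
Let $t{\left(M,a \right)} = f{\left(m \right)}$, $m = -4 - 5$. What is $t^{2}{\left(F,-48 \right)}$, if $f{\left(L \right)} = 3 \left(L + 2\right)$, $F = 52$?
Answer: $441$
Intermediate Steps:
$m = -9$ ($m = -4 - 5 = -9$)
$f{\left(L \right)} = 6 + 3 L$ ($f{\left(L \right)} = 3 \left(2 + L\right) = 6 + 3 L$)
$t{\left(M,a \right)} = -21$ ($t{\left(M,a \right)} = 6 + 3 \left(-9\right) = 6 - 27 = -21$)
$t^{2}{\left(F,-48 \right)} = \left(-21\right)^{2} = 441$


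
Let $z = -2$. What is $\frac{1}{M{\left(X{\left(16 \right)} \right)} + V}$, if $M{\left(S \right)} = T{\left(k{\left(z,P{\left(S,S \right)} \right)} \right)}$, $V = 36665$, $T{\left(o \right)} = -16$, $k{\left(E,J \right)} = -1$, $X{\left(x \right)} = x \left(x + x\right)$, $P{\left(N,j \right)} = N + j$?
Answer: $\frac{1}{36649} \approx 2.7286 \cdot 10^{-5}$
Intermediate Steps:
$X{\left(x \right)} = 2 x^{2}$ ($X{\left(x \right)} = x 2 x = 2 x^{2}$)
$M{\left(S \right)} = -16$
$\frac{1}{M{\left(X{\left(16 \right)} \right)} + V} = \frac{1}{-16 + 36665} = \frac{1}{36649}$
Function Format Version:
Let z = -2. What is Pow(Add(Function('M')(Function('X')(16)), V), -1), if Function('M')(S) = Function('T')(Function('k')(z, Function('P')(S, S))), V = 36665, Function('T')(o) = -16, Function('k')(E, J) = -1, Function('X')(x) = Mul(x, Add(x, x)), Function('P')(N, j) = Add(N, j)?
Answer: Rational(1, 36649) ≈ 2.7286e-5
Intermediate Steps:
Function('X')(x) = Mul(2, Pow(x, 2)) (Function('X')(x) = Mul(x, Mul(2, x)) = Mul(2, Pow(x, 2)))
Function('M')(S) = -16
Pow(Add(Function('M')(Function('X')(16)), V), -1) = Pow(Add(-16, 36665), -1) = Pow(36649, -1) = Rational(1, 36649)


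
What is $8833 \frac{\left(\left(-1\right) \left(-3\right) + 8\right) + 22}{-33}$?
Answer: $-8833$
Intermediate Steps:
$8833 \frac{\left(\left(-1\right) \left(-3\right) + 8\right) + 22}{-33} = 8833 \left(\left(3 + 8\right) + 22\right) \left(- \frac{1}{33}\right) = 8833 \left(11 + 22\right) \left(- \frac{1}{33}\right) = 8833 \cdot 33 \left(- \frac{1}{33}\right) = 8833 \left(-1\right) = -8833$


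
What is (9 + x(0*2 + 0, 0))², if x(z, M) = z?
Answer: 81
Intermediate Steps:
(9 + x(0*2 + 0, 0))² = (9 + (0*2 + 0))² = (9 + (0 + 0))² = (9 + 0)² = 9² = 81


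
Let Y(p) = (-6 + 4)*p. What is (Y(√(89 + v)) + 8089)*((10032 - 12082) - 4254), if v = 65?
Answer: -50993056 + 12608*√154 ≈ -5.0837e+7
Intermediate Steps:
Y(p) = -2*p
(Y(√(89 + v)) + 8089)*((10032 - 12082) - 4254) = (-2*√(89 + 65) + 8089)*((10032 - 12082) - 4254) = (-2*√154 + 8089)*(-2050 - 4254) = (8089 - 2*√154)*(-6304) = -50993056 + 12608*√154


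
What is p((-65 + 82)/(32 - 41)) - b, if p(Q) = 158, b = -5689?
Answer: 5847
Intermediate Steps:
p((-65 + 82)/(32 - 41)) - b = 158 - 1*(-5689) = 158 + 5689 = 5847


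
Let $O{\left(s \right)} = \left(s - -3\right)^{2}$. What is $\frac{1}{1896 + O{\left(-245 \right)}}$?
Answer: $\frac{1}{60460} \approx 1.654 \cdot 10^{-5}$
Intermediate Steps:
$O{\left(s \right)} = \left(3 + s\right)^{2}$ ($O{\left(s \right)} = \left(s + 3\right)^{2} = \left(3 + s\right)^{2}$)
$\frac{1}{1896 + O{\left(-245 \right)}} = \frac{1}{1896 + \left(3 - 245\right)^{2}} = \frac{1}{1896 + \left(-242\right)^{2}} = \frac{1}{1896 + 58564} = \frac{1}{60460}$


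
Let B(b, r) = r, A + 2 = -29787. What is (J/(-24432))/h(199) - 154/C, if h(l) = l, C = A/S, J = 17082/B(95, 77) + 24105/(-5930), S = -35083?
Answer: -799620292838757629/4408818090494048 ≈ -181.37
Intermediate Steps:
A = -29789 (A = -2 - 29787 = -29789)
J = 19888035/91322 (J = 17082/77 + 24105/(-5930) = 17082*(1/77) + 24105*(-1/5930) = 17082/77 - 4821/1186 = 19888035/91322 ≈ 217.78)
C = 29789/35083 (C = -29789/(-35083) = -29789*(-1/35083) = 29789/35083 ≈ 0.84910)
(J/(-24432))/h(199) - 154/C = ((19888035/91322)/(-24432))/199 - 154/29789/35083 = ((19888035/91322)*(-1/24432))*(1/199) - 154*35083/29789 = -6629345/743726368*1/199 - 5402782/29789 = -6629345/148001547232 - 5402782/29789 = -799620292838757629/4408818090494048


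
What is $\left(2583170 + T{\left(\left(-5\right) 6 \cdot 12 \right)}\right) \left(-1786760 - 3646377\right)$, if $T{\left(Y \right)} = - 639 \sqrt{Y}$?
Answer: $-14034716504290 + 20830647258 i \sqrt{10} \approx -1.4035 \cdot 10^{13} + 6.5872 \cdot 10^{10} i$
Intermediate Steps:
$\left(2583170 + T{\left(\left(-5\right) 6 \cdot 12 \right)}\right) \left(-1786760 - 3646377\right) = \left(2583170 - 639 \sqrt{\left(-5\right) 6 \cdot 12}\right) \left(-1786760 - 3646377\right) = \left(2583170 - 639 \sqrt{\left(-30\right) 12}\right) \left(-5433137\right) = \left(2583170 - 639 \sqrt{-360}\right) \left(-5433137\right) = \left(2583170 - 639 \cdot 6 i \sqrt{10}\right) \left(-5433137\right) = \left(2583170 - 3834 i \sqrt{10}\right) \left(-5433137\right) = -14034716504290 + 20830647258 i \sqrt{10}$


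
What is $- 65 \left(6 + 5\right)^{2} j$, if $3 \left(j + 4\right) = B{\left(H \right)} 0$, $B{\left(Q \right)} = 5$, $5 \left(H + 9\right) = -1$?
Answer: $31460$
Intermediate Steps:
$H = - \frac{46}{5}$ ($H = -9 + \frac{1}{5} \left(-1\right) = -9 - \frac{1}{5} = - \frac{46}{5} \approx -9.2$)
$j = -4$ ($j = -4 + \frac{5 \cdot 0}{3} = -4 + \frac{1}{3} \cdot 0 = -4 + 0 = -4$)
$- 65 \left(6 + 5\right)^{2} j = - 65 \left(6 + 5\right)^{2} \left(-4\right) = - 65 \cdot 11^{2} \left(-4\right) = \left(-65\right) 121 \left(-4\right) = \left(-7865\right) \left(-4\right) = 31460$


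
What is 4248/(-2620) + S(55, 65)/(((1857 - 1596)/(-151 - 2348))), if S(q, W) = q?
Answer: -30101219/56985 ≈ -528.23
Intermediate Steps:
4248/(-2620) + S(55, 65)/(((1857 - 1596)/(-151 - 2348))) = 4248/(-2620) + 55/(((1857 - 1596)/(-151 - 2348))) = 4248*(-1/2620) + 55/((261/(-2499))) = -1062/655 + 55/((261*(-1/2499))) = -1062/655 + 55/(-87/833) = -1062/655 + 55*(-833/87) = -1062/655 - 45815/87 = -30101219/56985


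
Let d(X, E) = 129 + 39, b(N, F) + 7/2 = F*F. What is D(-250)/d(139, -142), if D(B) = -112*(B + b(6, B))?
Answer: -124493/3 ≈ -41498.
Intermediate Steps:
b(N, F) = -7/2 + F² (b(N, F) = -7/2 + F*F = -7/2 + F²)
d(X, E) = 168
D(B) = 392 - 112*B - 112*B² (D(B) = -112*(B + (-7/2 + B²)) = -112*(-7/2 + B + B²) = 392 - 112*B - 112*B²)
D(-250)/d(139, -142) = (392 - 112*(-250) - 112*(-250)²)/168 = (392 + 28000 - 112*62500)*(1/168) = (392 + 28000 - 7000000)*(1/168) = -6971608*1/168 = -124493/3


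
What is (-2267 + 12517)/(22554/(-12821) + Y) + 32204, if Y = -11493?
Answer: 4745910767378/147374307 ≈ 32203.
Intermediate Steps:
(-2267 + 12517)/(22554/(-12821) + Y) + 32204 = (-2267 + 12517)/(22554/(-12821) - 11493) + 32204 = 10250/(22554*(-1/12821) - 11493) + 32204 = 10250/(-22554/12821 - 11493) + 32204 = 10250/(-147374307/12821) + 32204 = 10250*(-12821/147374307) + 32204 = -131415250/147374307 + 32204 = 4745910767378/147374307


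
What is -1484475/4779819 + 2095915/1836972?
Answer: 810128369965/975599296452 ≈ 0.83039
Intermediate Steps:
-1484475/4779819 + 2095915/1836972 = -1484475*1/4779819 + 2095915*(1/1836972) = -494825/1593273 + 2095915/1836972 = 810128369965/975599296452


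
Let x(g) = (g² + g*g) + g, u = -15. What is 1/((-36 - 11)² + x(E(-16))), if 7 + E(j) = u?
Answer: 1/3155 ≈ 0.00031696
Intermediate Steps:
E(j) = -22 (E(j) = -7 - 15 = -22)
x(g) = g + 2*g² (x(g) = (g² + g²) + g = 2*g² + g = g + 2*g²)
1/((-36 - 11)² + x(E(-16))) = 1/((-36 - 11)² - 22*(1 + 2*(-22))) = 1/((-47)² - 22*(1 - 44)) = 1/(2209 - 22*(-43)) = 1/(2209 + 946) = 1/3155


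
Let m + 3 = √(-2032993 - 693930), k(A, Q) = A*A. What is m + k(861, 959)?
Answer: 741318 + I*√2726923 ≈ 7.4132e+5 + 1651.3*I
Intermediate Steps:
k(A, Q) = A²
m = -3 + I*√2726923 (m = -3 + √(-2032993 - 693930) = -3 + √(-2726923) = -3 + I*√2726923 ≈ -3.0 + 1651.3*I)
m + k(861, 959) = (-3 + I*√2726923) + 861² = (-3 + I*√2726923) + 741321 = 741318 + I*√2726923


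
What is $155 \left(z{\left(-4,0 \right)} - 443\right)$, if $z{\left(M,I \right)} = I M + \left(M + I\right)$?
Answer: $-69285$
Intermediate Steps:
$z{\left(M,I \right)} = I + M + I M$ ($z{\left(M,I \right)} = I M + \left(I + M\right) = I + M + I M$)
$155 \left(z{\left(-4,0 \right)} - 443\right) = 155 \left(\left(0 - 4 + 0 \left(-4\right)\right) - 443\right) = 155 \left(\left(0 - 4 + 0\right) - 443\right) = 155 \left(-4 - 443\right) = 155 \left(-447\right) = -69285$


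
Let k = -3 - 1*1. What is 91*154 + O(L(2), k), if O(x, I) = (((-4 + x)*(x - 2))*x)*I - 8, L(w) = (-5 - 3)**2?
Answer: -938314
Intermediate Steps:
k = -4 (k = -3 - 1 = -4)
L(w) = 64 (L(w) = (-8)**2 = 64)
O(x, I) = -8 + I*x*(-4 + x)*(-2 + x) (O(x, I) = (((-4 + x)*(-2 + x))*x)*I - 8 = (x*(-4 + x)*(-2 + x))*I - 8 = I*x*(-4 + x)*(-2 + x) - 8 = -8 + I*x*(-4 + x)*(-2 + x))
91*154 + O(L(2), k) = 91*154 + (-8 - 4*64**3 - 6*(-4)*64**2 + 8*(-4)*64) = 14014 + (-8 - 4*262144 - 6*(-4)*4096 - 2048) = 14014 + (-8 - 1048576 + 98304 - 2048) = 14014 - 952328 = -938314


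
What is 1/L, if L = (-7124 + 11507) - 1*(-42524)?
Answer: 1/46907 ≈ 2.1319e-5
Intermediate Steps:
L = 46907 (L = 4383 + 42524 = 46907)
1/L = 1/46907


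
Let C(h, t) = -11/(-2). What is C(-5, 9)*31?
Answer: 341/2 ≈ 170.50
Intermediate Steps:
C(h, t) = 11/2 (C(h, t) = -11*(-1/2) = 11/2)
C(-5, 9)*31 = (11/2)*31 = 341/2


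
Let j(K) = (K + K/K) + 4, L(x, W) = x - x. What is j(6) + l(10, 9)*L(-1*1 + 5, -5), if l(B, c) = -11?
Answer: 11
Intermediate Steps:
L(x, W) = 0
j(K) = 5 + K (j(K) = (K + 1) + 4 = (1 + K) + 4 = 5 + K)
j(6) + l(10, 9)*L(-1*1 + 5, -5) = (5 + 6) - 11*0 = 11 + 0 = 11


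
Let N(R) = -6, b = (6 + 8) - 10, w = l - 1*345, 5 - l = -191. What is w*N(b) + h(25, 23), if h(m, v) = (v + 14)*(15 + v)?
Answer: 2300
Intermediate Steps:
l = 196 (l = 5 - 1*(-191) = 5 + 191 = 196)
h(m, v) = (14 + v)*(15 + v)
w = -149 (w = 196 - 1*345 = 196 - 345 = -149)
b = 4 (b = 14 - 10 = 4)
w*N(b) + h(25, 23) = -149*(-6) + (210 + 23**2 + 29*23) = 894 + (210 + 529 + 667) = 894 + 1406 = 2300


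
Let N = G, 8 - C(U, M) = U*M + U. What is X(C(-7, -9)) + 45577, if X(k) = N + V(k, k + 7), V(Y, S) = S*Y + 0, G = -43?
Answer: 47502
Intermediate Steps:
V(Y, S) = S*Y
C(U, M) = 8 - U - M*U (C(U, M) = 8 - (U*M + U) = 8 - (M*U + U) = 8 - (U + M*U) = 8 + (-U - M*U) = 8 - U - M*U)
N = -43
X(k) = -43 + k*(7 + k) (X(k) = -43 + (k + 7)*k = -43 + (7 + k)*k = -43 + k*(7 + k))
X(C(-7, -9)) + 45577 = (-43 + (8 - 1*(-7) - 1*(-9)*(-7))*(7 + (8 - 1*(-7) - 1*(-9)*(-7)))) + 45577 = (-43 + (8 + 7 - 63)*(7 + (8 + 7 - 63))) + 45577 = (-43 - 48*(7 - 48)) + 45577 = (-43 - 48*(-41)) + 45577 = (-43 + 1968) + 45577 = 1925 + 45577 = 47502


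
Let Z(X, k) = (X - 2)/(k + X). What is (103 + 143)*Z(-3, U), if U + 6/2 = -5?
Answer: 1230/11 ≈ 111.82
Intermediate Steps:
U = -8 (U = -3 - 5 = -8)
Z(X, k) = (-2 + X)/(X + k)
(103 + 143)*Z(-3, U) = (103 + 143)*((-2 - 3)/(-3 - 8)) = 246*(-5/(-11)) = 246*(-1/11*(-5)) = 246*(5/11) = 1230/11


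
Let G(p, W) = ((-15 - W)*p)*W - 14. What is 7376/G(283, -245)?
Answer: -922/1993383 ≈ -0.00046253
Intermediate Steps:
G(p, W) = -14 + W*p*(-15 - W) (G(p, W) = (p*(-15 - W))*W - 14 = W*p*(-15 - W) - 14 = -14 + W*p*(-15 - W))
7376/G(283, -245) = 7376/(-14 - 1*283*(-245)² - 15*(-245)*283) = 7376/(-14 - 1*283*60025 + 1040025) = 7376/(-14 - 16987075 + 1040025) = 7376/(-15947064) = 7376*(-1/15947064) = -922/1993383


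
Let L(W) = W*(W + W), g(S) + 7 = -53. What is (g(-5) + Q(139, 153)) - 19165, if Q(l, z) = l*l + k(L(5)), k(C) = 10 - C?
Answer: 56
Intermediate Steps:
g(S) = -60 (g(S) = -7 - 53 = -60)
L(W) = 2*W² (L(W) = W*(2*W) = 2*W²)
Q(l, z) = -40 + l² (Q(l, z) = l*l + (10 - 2*5²) = l² + (10 - 2*25) = l² + (10 - 1*50) = l² + (10 - 50) = l² - 40 = -40 + l²)
(g(-5) + Q(139, 153)) - 19165 = (-60 + (-40 + 139²)) - 19165 = (-60 + (-40 + 19321)) - 19165 = (-60 + 19281) - 19165 = 19221 - 19165 = 56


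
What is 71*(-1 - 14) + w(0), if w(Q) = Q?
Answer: -1065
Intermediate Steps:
71*(-1 - 14) + w(0) = 71*(-1 - 14) + 0 = 71*(-15) + 0 = -1065 + 0 = -1065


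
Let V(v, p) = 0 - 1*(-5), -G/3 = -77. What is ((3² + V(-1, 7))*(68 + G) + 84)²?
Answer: 18232900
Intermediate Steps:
G = 231 (G = -3*(-77) = 231)
V(v, p) = 5 (V(v, p) = 0 + 5 = 5)
((3² + V(-1, 7))*(68 + G) + 84)² = ((3² + 5)*(68 + 231) + 84)² = ((9 + 5)*299 + 84)² = (14*299 + 84)² = (4186 + 84)² = 4270² = 18232900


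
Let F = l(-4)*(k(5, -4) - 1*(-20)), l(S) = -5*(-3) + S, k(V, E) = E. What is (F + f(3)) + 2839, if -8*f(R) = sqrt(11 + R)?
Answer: 3015 - sqrt(14)/8 ≈ 3014.5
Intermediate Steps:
f(R) = -sqrt(11 + R)/8
l(S) = 15 + S
F = 176 (F = (15 - 4)*(-4 - 1*(-20)) = 11*(-4 + 20) = 11*16 = 176)
(F + f(3)) + 2839 = (176 - sqrt(11 + 3)/8) + 2839 = (176 - sqrt(14)/8) + 2839 = 3015 - sqrt(14)/8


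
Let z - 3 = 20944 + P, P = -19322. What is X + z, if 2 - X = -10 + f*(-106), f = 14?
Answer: 3121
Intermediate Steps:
z = 1625 (z = 3 + (20944 - 19322) = 3 + 1622 = 1625)
X = 1496 (X = 2 - (-10 + 14*(-106)) = 2 - (-10 - 1484) = 2 - 1*(-1494) = 2 + 1494 = 1496)
X + z = 1496 + 1625 = 3121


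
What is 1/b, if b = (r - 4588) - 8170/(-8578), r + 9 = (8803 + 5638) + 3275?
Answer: 4289/56271476 ≈ 7.6220e-5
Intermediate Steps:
r = 17707 (r = -9 + ((8803 + 5638) + 3275) = -9 + (14441 + 3275) = -9 + 17716 = 17707)
b = 56271476/4289 (b = (17707 - 4588) - 8170/(-8578) = 13119 - 8170*(-1/8578) = 13119 + 4085/4289 = 56271476/4289 ≈ 13120.)
1/b = 1/(56271476/4289) = 4289/56271476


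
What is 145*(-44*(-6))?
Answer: 38280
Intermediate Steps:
145*(-44*(-6)) = 145*264 = 38280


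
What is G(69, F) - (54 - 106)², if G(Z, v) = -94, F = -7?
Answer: -2798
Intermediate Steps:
G(69, F) - (54 - 106)² = -94 - (54 - 106)² = -94 - 1*(-52)² = -94 - 1*2704 = -94 - 2704 = -2798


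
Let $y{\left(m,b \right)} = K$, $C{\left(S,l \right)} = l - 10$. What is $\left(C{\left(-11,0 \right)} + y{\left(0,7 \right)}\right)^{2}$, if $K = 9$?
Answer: $1$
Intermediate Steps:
$C{\left(S,l \right)} = -10 + l$
$y{\left(m,b \right)} = 9$
$\left(C{\left(-11,0 \right)} + y{\left(0,7 \right)}\right)^{2} = \left(\left(-10 + 0\right) + 9\right)^{2} = \left(-10 + 9\right)^{2} = \left(-1\right)^{2} = 1$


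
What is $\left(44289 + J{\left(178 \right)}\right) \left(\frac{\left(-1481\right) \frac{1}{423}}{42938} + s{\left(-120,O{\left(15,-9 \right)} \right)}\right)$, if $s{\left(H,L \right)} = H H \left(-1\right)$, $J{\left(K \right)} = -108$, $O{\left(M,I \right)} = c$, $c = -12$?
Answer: $- \frac{1283919236220629}{2018086} \approx -6.3621 \cdot 10^{8}$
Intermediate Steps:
$O{\left(M,I \right)} = -12$
$s{\left(H,L \right)} = - H^{2}$ ($s{\left(H,L \right)} = H^{2} \left(-1\right) = - H^{2}$)
$\left(44289 + J{\left(178 \right)}\right) \left(\frac{\left(-1481\right) \frac{1}{423}}{42938} + s{\left(-120,O{\left(15,-9 \right)} \right)}\right) = \left(44289 - 108\right) \left(\frac{\left(-1481\right) \frac{1}{423}}{42938} - \left(-120\right)^{2}\right) = 44181 \left(\left(-1481\right) \frac{1}{423} \cdot \frac{1}{42938} - 14400\right) = 44181 \left(\left(- \frac{1481}{423}\right) \frac{1}{42938} - 14400\right) = 44181 \left(- \frac{1481}{18162774} - 14400\right) = 44181 \left(- \frac{261543947081}{18162774}\right) = - \frac{1283919236220629}{2018086}$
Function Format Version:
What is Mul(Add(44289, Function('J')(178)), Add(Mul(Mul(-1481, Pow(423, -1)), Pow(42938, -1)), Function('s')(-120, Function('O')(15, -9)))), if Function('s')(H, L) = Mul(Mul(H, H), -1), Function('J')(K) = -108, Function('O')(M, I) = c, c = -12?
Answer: Rational(-1283919236220629, 2018086) ≈ -6.3621e+8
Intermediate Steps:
Function('O')(M, I) = -12
Function('s')(H, L) = Mul(-1, Pow(H, 2)) (Function('s')(H, L) = Mul(Pow(H, 2), -1) = Mul(-1, Pow(H, 2)))
Mul(Add(44289, Function('J')(178)), Add(Mul(Mul(-1481, Pow(423, -1)), Pow(42938, -1)), Function('s')(-120, Function('O')(15, -9)))) = Mul(Add(44289, -108), Add(Mul(Mul(-1481, Pow(423, -1)), Pow(42938, -1)), Mul(-1, Pow(-120, 2)))) = Mul(44181, Add(Mul(Mul(-1481, Rational(1, 423)), Rational(1, 42938)), Mul(-1, 14400))) = Mul(44181, Add(Mul(Rational(-1481, 423), Rational(1, 42938)), -14400)) = Mul(44181, Add(Rational(-1481, 18162774), -14400)) = Mul(44181, Rational(-261543947081, 18162774)) = Rational(-1283919236220629, 2018086)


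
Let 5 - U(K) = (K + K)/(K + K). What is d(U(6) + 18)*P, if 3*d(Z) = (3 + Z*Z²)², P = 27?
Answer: 1020994209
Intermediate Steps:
U(K) = 4 (U(K) = 5 - (K + K)/(K + K) = 5 - 2*K/(2*K) = 5 - 2*K*1/(2*K) = 5 - 1*1 = 5 - 1 = 4)
d(Z) = (3 + Z³)²/3 (d(Z) = (3 + Z*Z²)²/3 = (3 + Z³)²/3)
d(U(6) + 18)*P = ((3 + (4 + 18)³)²/3)*27 = ((3 + 22³)²/3)*27 = ((3 + 10648)²/3)*27 = ((⅓)*10651²)*27 = ((⅓)*113443801)*27 = (113443801/3)*27 = 1020994209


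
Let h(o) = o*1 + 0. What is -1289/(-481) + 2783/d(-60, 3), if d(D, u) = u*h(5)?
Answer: 1357958/7215 ≈ 188.21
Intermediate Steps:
h(o) = o (h(o) = o + 0 = o)
d(D, u) = 5*u (d(D, u) = u*5 = 5*u)
-1289/(-481) + 2783/d(-60, 3) = -1289/(-481) + 2783/((5*3)) = -1289*(-1/481) + 2783/15 = 1289/481 + 2783*(1/15) = 1289/481 + 2783/15 = 1357958/7215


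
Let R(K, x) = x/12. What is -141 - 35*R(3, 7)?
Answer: -1937/12 ≈ -161.42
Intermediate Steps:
R(K, x) = x/12 (R(K, x) = x*(1/12) = x/12)
-141 - 35*R(3, 7) = -141 - 35*7/12 = -141 - 245/12 = -1937/12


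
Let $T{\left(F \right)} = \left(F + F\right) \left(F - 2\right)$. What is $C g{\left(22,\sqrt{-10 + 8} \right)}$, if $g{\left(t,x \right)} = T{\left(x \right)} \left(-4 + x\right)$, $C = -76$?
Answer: $-1824 - 912 i \sqrt{2} \approx -1824.0 - 1289.8 i$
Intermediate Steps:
$T{\left(F \right)} = 2 F \left(-2 + F\right)$
$g{\left(t,x \right)} = 2 x \left(-4 + x\right) \left(-2 + x\right)$ ($g{\left(t,x \right)} = 2 x \left(-2 + x\right) \left(-4 + x\right) = 2 x \left(-4 + x\right) \left(-2 + x\right)$)
$C g{\left(22,\sqrt{-10 + 8} \right)} = - 76 \cdot 2 \sqrt{-10 + 8} \left(-4 + \sqrt{-10 + 8}\right) \left(-2 + \sqrt{-10 + 8}\right) = - 76 \cdot 2 \sqrt{-2} \left(-4 + \sqrt{-2}\right) \left(-2 + \sqrt{-2}\right) = - 76 \cdot 2 i \sqrt{2} \left(-4 + i \sqrt{2}\right) \left(-2 + i \sqrt{2}\right) = - 152 i \sqrt{2} \left(-4 + i \sqrt{2}\right) \left(-2 + i \sqrt{2}\right)$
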